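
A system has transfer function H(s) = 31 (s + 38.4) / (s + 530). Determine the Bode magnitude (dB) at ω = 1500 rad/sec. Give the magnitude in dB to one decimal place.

|j1500 + 38.4| = √(1500² + 38.4²) = 1500
|j1500 + 530| = √(1500² + 530²) = 1591
|H(j1500)| = 31 × 1500 / 1591 = 29.239
20 log₁₀(29.239) = 29.32 dB

29.3 dB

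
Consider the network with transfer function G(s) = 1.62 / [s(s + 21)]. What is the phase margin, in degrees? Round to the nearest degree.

Gain crossover: |G(jω)| = 1 at ω ≈ 0.0771 rad/sec.
∠G(j0.0771) = −90° − arctan(0.0771/21) ≈ -90.21°
PM = 180° + (-90.21°) = 89.79°

90°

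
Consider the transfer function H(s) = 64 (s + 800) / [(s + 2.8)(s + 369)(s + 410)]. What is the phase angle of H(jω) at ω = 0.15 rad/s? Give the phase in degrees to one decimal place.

-3.1°

∠(j0.15 + 800) = arctan(0.15/800) = 0.01°
∠(j0.15 + 2.8) = arctan(0.15/2.8) = 3.07°
∠(j0.15 + 369) = arctan(0.15/369) = 0.02°
∠(j0.15 + 410) = arctan(0.15/410) = 0.02°
∠H(j0.15) = 0.01° − (3.07° + 0.02° + 0.02°) = -3.10°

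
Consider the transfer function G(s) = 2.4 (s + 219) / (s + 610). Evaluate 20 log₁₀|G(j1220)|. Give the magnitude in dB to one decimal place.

6.8 dB

|j1220 + 219| = √(1220² + 219²) = 1240
|j1220 + 610| = √(1220² + 610²) = 1364
|G(j1220)| = 2.4 × 1240 / 1364 = 2.1809
20 log₁₀(2.1809) = 6.77 dB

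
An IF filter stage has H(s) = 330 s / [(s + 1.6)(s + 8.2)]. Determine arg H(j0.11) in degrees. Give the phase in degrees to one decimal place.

85.3°

∠(j0.11) = 90.00°
∠(j0.11 + 1.6) = arctan(0.11/1.6) = 3.93°
∠(j0.11 + 8.2) = arctan(0.11/8.2) = 0.77°
∠H(j0.11) = 90.00° − (3.93° + 0.77°) = 85.30°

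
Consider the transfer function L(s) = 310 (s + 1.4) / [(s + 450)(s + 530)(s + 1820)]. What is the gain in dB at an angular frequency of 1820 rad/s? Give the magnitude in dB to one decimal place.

-84.2 dB

|j1820 + 1.4| = √(1820² + 1.4²) = 1820
|j1820 + 450| = √(1820² + 450²) = 1875
|j1820 + 530| = √(1820² + 530²) = 1896
|j1820 + 1820| = √(1820² + 1820²) = 2574
|L(j1820)| = 310 × 1820 / (1875 × 1896 × 2574) = 6.168e-05
20 log₁₀(6.168e-05) = -84.20 dB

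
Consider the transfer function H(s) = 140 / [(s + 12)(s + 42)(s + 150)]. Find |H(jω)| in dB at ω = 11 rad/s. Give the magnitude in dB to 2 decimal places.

|j11 + 12| = √(11² + 12²) = 16.28
|j11 + 42| = √(11² + 42²) = 43.42
|j11 + 150| = √(11² + 150²) = 150.4
|H(j11)| = 140 / (16.28 × 43.42 × 150.4) = 0.001317
20 log₁₀(0.001317) = -57.608 dB

-57.61 dB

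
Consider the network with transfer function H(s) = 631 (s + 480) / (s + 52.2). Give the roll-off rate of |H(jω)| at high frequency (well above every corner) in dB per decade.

With 1 zero and 1 pole, the high-frequency asymptotic slope is 20 × (1 − 1) = 0 dB/decade.

0 dB/decade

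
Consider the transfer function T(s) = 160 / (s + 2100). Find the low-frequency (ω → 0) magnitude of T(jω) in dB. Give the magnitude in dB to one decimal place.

-22.4 dB

T(0) = 160 / 2100 = 0.07619
20 log₁₀(0.07619) = -22.36 dB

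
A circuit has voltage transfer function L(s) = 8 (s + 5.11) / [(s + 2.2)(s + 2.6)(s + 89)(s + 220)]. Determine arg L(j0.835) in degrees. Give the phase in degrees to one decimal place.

∠(j0.835 + 5.11) = arctan(0.835/5.11) = 9.28°
∠(j0.835 + 2.2) = arctan(0.835/2.2) = 20.78°
∠(j0.835 + 2.6) = arctan(0.835/2.6) = 17.80°
∠(j0.835 + 89) = arctan(0.835/89) = 0.54°
∠(j0.835 + 220) = arctan(0.835/220) = 0.22°
∠L(j0.835) = 9.28° − (20.78° + 17.80° + 0.54° + 0.22°) = -30.06°

-30.1 deg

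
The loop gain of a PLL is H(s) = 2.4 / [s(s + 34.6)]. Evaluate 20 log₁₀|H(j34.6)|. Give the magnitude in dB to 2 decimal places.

|j34.6 + 34.6| = √(34.6² + 34.6²) = 48.93
|j34.6| = 34.6
|H(j34.6)| = 2.4 / (48.93 × 34.6) = 0.0014176
20 log₁₀(0.0014176) = -56.969 dB

-56.97 dB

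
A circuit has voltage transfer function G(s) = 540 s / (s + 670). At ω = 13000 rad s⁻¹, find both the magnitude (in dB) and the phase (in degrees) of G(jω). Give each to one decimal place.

|j13000| = 1.3e+04
|j13000 + 670| = √(13000² + 670²) = 1.302e+04
|G(j13000)| = 540 × 1.3e+04 / 1.302e+04 = 539.28
20 log₁₀(539.28) = 54.64 dB
∠(j13000) = 90.00°
∠(j13000 + 670) = arctan(13000/670) = 87.05°
∠G(j13000) = 90.00° − 87.05° = 2.95°

|G| = 54.6 dB, ∠G = 3.0°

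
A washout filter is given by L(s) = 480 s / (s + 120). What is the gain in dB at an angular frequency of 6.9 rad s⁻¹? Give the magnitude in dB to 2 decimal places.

|j6.9| = 6.9
|j6.9 + 120| = √(6.9² + 120²) = 120.2
|L(j6.9)| = 480 × 6.9 / 120.2 = 27.554
20 log₁₀(27.554) = 28.804 dB

28.80 dB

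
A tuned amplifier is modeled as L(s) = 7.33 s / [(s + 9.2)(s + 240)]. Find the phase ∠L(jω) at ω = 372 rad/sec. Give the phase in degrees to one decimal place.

-55.8°

∠(j372) = 90.00°
∠(j372 + 9.2) = arctan(372/9.2) = 88.58°
∠(j372 + 240) = arctan(372/240) = 57.17°
∠L(j372) = 90.00° − (88.58° + 57.17°) = -55.75°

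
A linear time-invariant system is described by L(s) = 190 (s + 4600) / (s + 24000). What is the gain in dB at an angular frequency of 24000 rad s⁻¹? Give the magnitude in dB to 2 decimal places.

42.72 dB

|j24000 + 4600| = √(24000² + 4600²) = 2.444e+04
|j24000 + 24000| = √(24000² + 24000²) = 3.394e+04
|L(j24000)| = 190 × 2.444e+04 / 3.394e+04 = 136.8
20 log₁₀(136.8) = 42.721 dB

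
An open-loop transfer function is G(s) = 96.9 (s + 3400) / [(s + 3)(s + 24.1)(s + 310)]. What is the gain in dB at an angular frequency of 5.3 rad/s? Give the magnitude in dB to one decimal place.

17.0 dB

|j5.3 + 3400| = √(5.3² + 3400²) = 3400
|j5.3 + 3| = √(5.3² + 3²) = 6.09
|j5.3 + 24.1| = √(5.3² + 24.1²) = 24.68
|j5.3 + 310| = √(5.3² + 310²) = 310
|G(j5.3)| = 96.9 × 3400 / (6.09 × 24.68 × 310) = 7.0709
20 log₁₀(7.0709) = 16.99 dB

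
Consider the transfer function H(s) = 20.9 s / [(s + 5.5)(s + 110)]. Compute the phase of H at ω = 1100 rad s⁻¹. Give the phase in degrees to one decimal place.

-84.0°

∠(j1100) = 90.00°
∠(j1100 + 5.5) = arctan(1100/5.5) = 89.71°
∠(j1100 + 110) = arctan(1100/110) = 84.29°
∠H(j1100) = 90.00° − (89.71° + 84.29°) = -84.00°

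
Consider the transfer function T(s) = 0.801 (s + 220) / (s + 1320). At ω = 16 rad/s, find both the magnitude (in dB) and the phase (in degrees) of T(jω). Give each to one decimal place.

|T| = -17.5 dB, ∠T = 3.5°

|j16 + 220| = √(16² + 220²) = 220.6
|j16 + 1320| = √(16² + 1320²) = 1320
|T(j16)| = 0.801 × 220.6 / 1320 = 0.13384
20 log₁₀(0.13384) = -17.47 dB
∠(j16 + 220) = arctan(16/220) = 4.16°
∠(j16 + 1320) = arctan(16/1320) = 0.69°
∠T(j16) = 4.16° − 0.69° = 3.47°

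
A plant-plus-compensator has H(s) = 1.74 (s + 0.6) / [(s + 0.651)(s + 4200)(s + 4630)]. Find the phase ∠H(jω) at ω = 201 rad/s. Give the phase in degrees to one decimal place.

-5.2°

∠(j201 + 0.6) = arctan(201/0.6) = 89.83°
∠(j201 + 0.651) = arctan(201/0.651) = 89.81°
∠(j201 + 4200) = arctan(201/4200) = 2.74°
∠(j201 + 4630) = arctan(201/4630) = 2.49°
∠H(j201) = 89.83° − (89.81° + 2.74° + 2.49°) = -5.21°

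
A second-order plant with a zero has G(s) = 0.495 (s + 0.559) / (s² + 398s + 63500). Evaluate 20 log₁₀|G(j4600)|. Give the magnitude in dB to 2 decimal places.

-79.37 dB

|j4600 + 0.559| = √(4600² + 0.559²) = 4600
|(j4600)² + 398(j4600) + 63500| = |-2.1096e+07 + j1.8308e+06| = 2.118e+07
|G(j4600)| = 0.495 × 4600 / 2.118e+07 = 0.00010753
20 log₁₀(0.00010753) = -79.370 dB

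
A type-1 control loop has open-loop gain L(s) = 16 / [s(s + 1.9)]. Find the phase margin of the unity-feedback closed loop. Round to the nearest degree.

27°

Gain crossover: |L(jω)| = 1 at ω ≈ 3.78 rad/s.
∠L(j3.78) = −90° − arctan(3.78/1.9) ≈ -153.32°
PM = 180° + (-153.32°) = 26.68°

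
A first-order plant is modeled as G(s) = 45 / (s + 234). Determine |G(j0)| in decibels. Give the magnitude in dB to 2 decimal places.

G(0) = 45 / 234 = 0.19231
20 log₁₀(0.19231) = -14.320 dB

-14.32 dB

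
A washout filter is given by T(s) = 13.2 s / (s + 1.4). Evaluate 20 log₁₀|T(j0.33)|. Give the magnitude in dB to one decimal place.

|j0.33| = 0.33
|j0.33 + 1.4| = √(0.33² + 1.4²) = 1.438
|T(j0.33)| = 13.2 × 0.33 / 1.438 = 3.0284
20 log₁₀(3.0284) = 9.62 dB

9.6 dB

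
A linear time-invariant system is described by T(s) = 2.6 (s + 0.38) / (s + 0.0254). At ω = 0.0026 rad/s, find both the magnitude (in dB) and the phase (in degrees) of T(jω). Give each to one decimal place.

|T| = 31.8 dB, ∠T = -5.5°

|j0.0026 + 0.38| = √(0.0026² + 0.38²) = 0.38
|j0.0026 + 0.0254| = √(0.0026² + 0.0254²) = 0.02553
|T(j0.0026)| = 2.6 × 0.38 / 0.02553 = 38.696
20 log₁₀(38.696) = 31.75 dB
∠(j0.0026 + 0.38) = arctan(0.0026/0.38) = 0.39°
∠(j0.0026 + 0.0254) = arctan(0.0026/0.0254) = 5.84°
∠T(j0.0026) = 0.39° − 5.84° = -5.45°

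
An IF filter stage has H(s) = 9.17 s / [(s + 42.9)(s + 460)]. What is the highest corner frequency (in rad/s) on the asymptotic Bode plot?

Break frequencies occur at each pole and zero magnitude: 42.9 rad/s, 460 rad/s.
The highest is 460 rad/s.

460 rad/s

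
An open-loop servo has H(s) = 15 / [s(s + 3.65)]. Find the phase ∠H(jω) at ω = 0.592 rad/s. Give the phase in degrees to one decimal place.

-99.2 deg

∠(j0.592 + 3.65) = arctan(0.592/3.65) = 9.21°
∠(j0.592) = 90.00°
∠H(j0.592) = − (9.21° + 90.00°) = -99.21°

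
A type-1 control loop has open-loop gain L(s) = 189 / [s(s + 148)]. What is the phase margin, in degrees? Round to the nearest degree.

Gain crossover: |L(jω)| = 1 at ω ≈ 1.28 rad/s.
∠L(j1.28) = −90° − arctan(1.28/148) ≈ -90.49°
PM = 180° + (-90.49°) = 89.51°

90°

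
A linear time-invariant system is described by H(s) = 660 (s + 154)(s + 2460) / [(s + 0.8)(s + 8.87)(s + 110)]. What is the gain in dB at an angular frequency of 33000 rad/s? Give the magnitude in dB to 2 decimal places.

|j33000 + 154| = √(33000² + 154²) = 3.3e+04
|j33000 + 2460| = √(33000² + 2460²) = 3.309e+04
|j33000 + 0.8| = √(33000² + 0.8²) = 3.3e+04
|j33000 + 8.87| = √(33000² + 8.87²) = 3.3e+04
|j33000 + 110| = √(33000² + 110²) = 3.3e+04
|H(j33000)| = 660 × 3.3e+04 × 3.309e+04 / (3.3e+04 × 3.3e+04 × 3.3e+04) = 0.020056
20 log₁₀(0.020056) = -33.955 dB

-33.96 dB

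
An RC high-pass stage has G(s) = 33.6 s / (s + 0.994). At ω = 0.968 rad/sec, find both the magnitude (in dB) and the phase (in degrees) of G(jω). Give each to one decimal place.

|G| = 27.4 dB, ∠G = 45.8 deg

|j0.968| = 0.968
|j0.968 + 0.994| = √(0.968² + 0.994²) = 1.387
|G(j0.968)| = 33.6 × 0.968 / 1.387 = 23.442
20 log₁₀(23.442) = 27.40 dB
∠(j0.968) = 90.00°
∠(j0.968 + 0.994) = arctan(0.968/0.994) = 44.24°
∠G(j0.968) = 90.00° − 44.24° = 45.76°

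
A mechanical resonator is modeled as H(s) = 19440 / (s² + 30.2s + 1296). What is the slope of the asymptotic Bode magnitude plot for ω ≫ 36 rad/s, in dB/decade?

-40 dB/decade

With 0 zeros and 2 poles, the high-frequency asymptotic slope is 20 × (0 − 2) = -40 dB/decade.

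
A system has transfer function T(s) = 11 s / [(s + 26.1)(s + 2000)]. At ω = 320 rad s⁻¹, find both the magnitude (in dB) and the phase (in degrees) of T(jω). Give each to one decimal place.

|T| = -45.3 dB, ∠T = -4.4 deg

|j320| = 320
|j320 + 26.1| = √(320² + 26.1²) = 321.1
|j320 + 2000| = √(320² + 2000²) = 2025
|T(j320)| = 11 × 320 / (321.1 × 2025) = 0.0054129
20 log₁₀(0.0054129) = -45.33 dB
∠(j320) = 90.00°
∠(j320 + 26.1) = arctan(320/26.1) = 85.34°
∠(j320 + 2000) = arctan(320/2000) = 9.09°
∠T(j320) = 90.00° − (85.34° + 9.09°) = -4.43°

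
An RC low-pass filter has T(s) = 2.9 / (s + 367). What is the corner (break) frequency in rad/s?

367 rad/s

The single real pole at s = −367 gives a corner at ω = 367 rad/s.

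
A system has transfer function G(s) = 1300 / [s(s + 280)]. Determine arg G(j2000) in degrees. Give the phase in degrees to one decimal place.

∠(j2000 + 280) = arctan(2000/280) = 82.03°
∠(j2000) = 90.00°
∠G(j2000) = − (82.03° + 90.00°) = -172.03°

-172.0 deg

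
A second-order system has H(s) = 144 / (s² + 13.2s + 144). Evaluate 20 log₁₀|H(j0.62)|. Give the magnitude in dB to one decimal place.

0.0 dB

|(j0.62)² + 13.2(j0.62) + 144| = |143.62 + j8.184| = 143.8
|H(j0.62)| = 144 / 143.8 = 1.0011
20 log₁₀(1.0011) = 0.01 dB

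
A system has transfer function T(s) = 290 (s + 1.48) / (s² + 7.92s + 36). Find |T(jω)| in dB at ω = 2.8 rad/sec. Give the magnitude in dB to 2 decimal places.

|j2.8 + 1.48| = √(2.8² + 1.48²) = 3.167
|(j2.8)² + 7.92(j2.8) + 36| = |28.16 + j22.176| = 35.84
|T(j2.8)| = 290 × 3.167 / 35.84 = 25.624
20 log₁₀(25.624) = 28.173 dB

28.17 dB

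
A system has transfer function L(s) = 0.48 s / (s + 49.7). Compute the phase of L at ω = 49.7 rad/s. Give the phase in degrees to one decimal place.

45.0°

∠(j49.7) = 90.00°
∠(j49.7 + 49.7) = arctan(49.7/49.7) = 45.00°
∠L(j49.7) = 90.00° − 45.00° = 45.00°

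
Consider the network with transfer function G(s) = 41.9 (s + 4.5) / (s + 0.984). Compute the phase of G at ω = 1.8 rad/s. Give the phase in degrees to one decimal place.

-39.5°

∠(j1.8 + 4.5) = arctan(1.8/4.5) = 21.80°
∠(j1.8 + 0.984) = arctan(1.8/0.984) = 61.34°
∠G(j1.8) = 21.80° − 61.34° = -39.53°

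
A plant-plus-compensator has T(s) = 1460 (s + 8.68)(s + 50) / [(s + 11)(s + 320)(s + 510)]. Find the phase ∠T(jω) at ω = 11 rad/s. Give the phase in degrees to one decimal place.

15.9°

∠(j11 + 8.68) = arctan(11/8.68) = 51.72°
∠(j11 + 50) = arctan(11/50) = 12.41°
∠(j11 + 11) = arctan(11/11) = 45.00°
∠(j11 + 320) = arctan(11/320) = 1.97°
∠(j11 + 510) = arctan(11/510) = 1.24°
∠T(j11) = 51.72° + 12.41° − (45.00° + 1.97° + 1.24°) = 15.93°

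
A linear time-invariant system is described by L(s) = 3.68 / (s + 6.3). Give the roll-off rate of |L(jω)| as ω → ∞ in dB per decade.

With 0 zeros and 1 pole, the high-frequency asymptotic slope is 20 × (0 − 1) = -20 dB/decade.

-20 dB/decade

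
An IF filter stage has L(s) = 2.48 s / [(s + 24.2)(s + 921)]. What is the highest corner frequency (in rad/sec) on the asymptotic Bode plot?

921 rad/sec

Break frequencies occur at each pole and zero magnitude: 24.2 rad/sec, 921 rad/sec.
The highest is 921 rad/sec.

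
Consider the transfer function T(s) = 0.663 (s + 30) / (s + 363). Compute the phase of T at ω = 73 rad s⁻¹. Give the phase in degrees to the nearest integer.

∠(j73 + 30) = arctan(73/30) = 67.66°
∠(j73 + 363) = arctan(73/363) = 11.37°
∠T(j73) = 67.66° − 11.37° = 56.29°

56°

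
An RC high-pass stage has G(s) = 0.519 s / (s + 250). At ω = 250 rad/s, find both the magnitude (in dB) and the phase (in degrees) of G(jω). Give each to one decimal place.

|G| = -8.7 dB, ∠G = 45.0 deg

|j250| = 250
|j250 + 250| = √(250² + 250²) = 353.6
|G(j250)| = 0.519 × 250 / 353.6 = 0.36699
20 log₁₀(0.36699) = -8.71 dB
∠(j250) = 90.00°
∠(j250 + 250) = arctan(250/250) = 45.00°
∠G(j250) = 90.00° − 45.00° = 45.00°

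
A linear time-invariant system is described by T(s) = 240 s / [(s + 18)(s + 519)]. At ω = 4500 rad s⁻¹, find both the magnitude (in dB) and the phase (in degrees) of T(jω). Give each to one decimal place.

|j4500| = 4500
|j4500 + 18| = √(4500² + 18²) = 4500
|j4500 + 519| = √(4500² + 519²) = 4530
|T(j4500)| = 240 × 4500 / (4500 × 4530) = 0.052982
20 log₁₀(0.052982) = -25.52 dB
∠(j4500) = 90.00°
∠(j4500 + 18) = arctan(4500/18) = 89.77°
∠(j4500 + 519) = arctan(4500/519) = 83.42°
∠T(j4500) = 90.00° − (89.77° + 83.42°) = -83.19°

|T| = -25.5 dB, ∠T = -83.2°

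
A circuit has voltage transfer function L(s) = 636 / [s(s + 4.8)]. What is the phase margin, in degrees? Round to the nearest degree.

Gain crossover: |L(jω)| = 1 at ω ≈ 25 rad/s.
∠L(j25) = −90° − arctan(25/4.8) ≈ -169.13°
PM = 180° + (-169.13°) = 10.87°

11°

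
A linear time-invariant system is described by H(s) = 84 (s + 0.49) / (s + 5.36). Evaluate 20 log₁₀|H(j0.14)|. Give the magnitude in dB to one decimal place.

18.0 dB

|j0.14 + 0.49| = √(0.14² + 0.49²) = 0.5096
|j0.14 + 5.36| = √(0.14² + 5.36²) = 5.362
|H(j0.14)| = 84 × 0.5096 / 5.362 = 7.9837
20 log₁₀(7.9837) = 18.04 dB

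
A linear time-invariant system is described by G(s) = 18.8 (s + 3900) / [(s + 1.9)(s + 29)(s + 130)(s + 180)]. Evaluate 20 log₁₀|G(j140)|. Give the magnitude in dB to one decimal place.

-81.5 dB

|j140 + 3900| = √(140² + 3900²) = 3903
|j140 + 1.9| = √(140² + 1.9²) = 140
|j140 + 29| = √(140² + 29²) = 143
|j140 + 130| = √(140² + 130²) = 191
|j140 + 180| = √(140² + 180²) = 228
|G(j140)| = 18.8 × 3903 / (140 × 143 × 191 × 228) = 8.4127e-05
20 log₁₀(8.4127e-05) = -81.50 dB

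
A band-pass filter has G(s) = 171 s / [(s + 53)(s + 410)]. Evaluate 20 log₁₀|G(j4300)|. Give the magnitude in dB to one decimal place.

|j4300| = 4300
|j4300 + 53| = √(4300² + 53²) = 4300
|j4300 + 410| = √(4300² + 410²) = 4320
|G(j4300)| = 171 × 4300 / (4300 × 4320) = 0.039585
20 log₁₀(0.039585) = -28.05 dB

-28.0 dB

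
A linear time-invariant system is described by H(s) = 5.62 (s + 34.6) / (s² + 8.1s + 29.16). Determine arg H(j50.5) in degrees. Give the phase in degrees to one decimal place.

∠(j50.5 + 34.6) = arctan(50.5/34.6) = 55.58°
∠[(j50.5)² + 8.1(j50.5) + 29.16] = ∠[-2521.1 + j409.05] = 170.78°
∠H(j50.5) = 55.58° − 170.78° = -115.20°

-115.2°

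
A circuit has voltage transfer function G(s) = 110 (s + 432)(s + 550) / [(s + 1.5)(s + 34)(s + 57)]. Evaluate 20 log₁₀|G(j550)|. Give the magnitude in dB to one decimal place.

|j550 + 432| = √(550² + 432²) = 699.4
|j550 + 550| = √(550² + 550²) = 777.8
|j550 + 1.5| = √(550² + 1.5²) = 550
|j550 + 34| = √(550² + 34²) = 551
|j550 + 57| = √(550² + 57²) = 552.9
|G(j550)| = 110 × 699.4 × 777.8 / (550 × 551 × 552.9) = 0.35706
20 log₁₀(0.35706) = -8.95 dB

-8.9 dB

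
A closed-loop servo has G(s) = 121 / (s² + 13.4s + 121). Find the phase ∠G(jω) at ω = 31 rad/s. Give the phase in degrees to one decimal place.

-153.7°

∠[(j31)² + 13.4(j31) + 121] = ∠[-840 + j415.4] = 153.69°
∠G(j31) = −153.69° = -153.69°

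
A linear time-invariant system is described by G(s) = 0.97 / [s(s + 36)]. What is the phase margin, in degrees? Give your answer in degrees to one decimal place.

Gain crossover: |G(jω)| = 1 at ω ≈ 0.0269 rad/s.
∠G(j0.0269) = −90° − arctan(0.0269/36) ≈ -90.04°
PM = 180° + (-90.04°) = 89.96°

90.0°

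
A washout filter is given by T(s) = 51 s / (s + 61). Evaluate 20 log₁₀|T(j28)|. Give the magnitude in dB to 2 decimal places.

26.56 dB

|j28| = 28
|j28 + 61| = √(28² + 61²) = 67.12
|T(j28)| = 51 × 28 / 67.12 = 21.276
20 log₁₀(21.276) = 26.558 dB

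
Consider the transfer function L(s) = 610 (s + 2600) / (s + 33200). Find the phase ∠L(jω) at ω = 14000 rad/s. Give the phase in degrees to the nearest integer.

57°

∠(j14000 + 2600) = arctan(14000/2600) = 79.48°
∠(j14000 + 33200) = arctan(14000/33200) = 22.86°
∠L(j14000) = 79.48° − 22.86° = 56.61°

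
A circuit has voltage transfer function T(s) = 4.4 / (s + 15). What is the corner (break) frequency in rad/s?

15 rad/s

The single real pole at s = −15 gives a corner at ω = 15 rad/s.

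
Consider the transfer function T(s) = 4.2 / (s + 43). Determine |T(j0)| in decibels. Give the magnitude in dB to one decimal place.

-20.2 dB

T(0) = 4.2 / 43 = 0.097674
20 log₁₀(0.097674) = -20.20 dB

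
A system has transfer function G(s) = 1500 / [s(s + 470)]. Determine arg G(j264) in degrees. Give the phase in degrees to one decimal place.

∠(j264 + 470) = arctan(264/470) = 29.32°
∠(j264) = 90.00°
∠G(j264) = − (29.32° + 90.00°) = -119.32°

-119.3 deg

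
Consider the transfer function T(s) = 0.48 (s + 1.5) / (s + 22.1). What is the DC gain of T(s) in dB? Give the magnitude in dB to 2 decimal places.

T(0) = 0.48 × 1.5 / 22.1 = 0.032579
20 log₁₀(0.032579) = -29.741 dB

-29.74 dB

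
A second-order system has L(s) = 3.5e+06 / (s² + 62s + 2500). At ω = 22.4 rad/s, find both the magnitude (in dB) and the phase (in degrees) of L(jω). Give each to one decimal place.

|(j22.4)² + 62(j22.4) + 2500| = |1998.2 + j1388.8| = 2433
|L(j22.4)| = 3.5e+06 / 2433 = 1438.3
20 log₁₀(1438.3) = 63.16 dB
∠[(j22.4)² + 62(j22.4) + 2500] = ∠[1998.2 + j1388.8] = 34.80°
∠L(j22.4) = −34.80° = -34.80°

|L| = 63.2 dB, ∠L = -34.8°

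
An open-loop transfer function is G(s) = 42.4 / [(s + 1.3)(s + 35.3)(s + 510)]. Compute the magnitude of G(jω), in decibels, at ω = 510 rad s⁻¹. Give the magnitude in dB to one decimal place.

-132.9 dB

|j510 + 1.3| = √(510² + 1.3²) = 510
|j510 + 35.3| = √(510² + 35.3²) = 511.2
|j510 + 510| = √(510² + 510²) = 721.2
|G(j510)| = 42.4 / (510 × 511.2 × 721.2) = 2.2548e-07
20 log₁₀(2.2548e-07) = -132.94 dB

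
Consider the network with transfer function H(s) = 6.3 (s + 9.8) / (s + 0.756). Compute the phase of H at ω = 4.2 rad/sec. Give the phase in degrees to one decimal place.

∠(j4.2 + 9.8) = arctan(4.2/9.8) = 23.20°
∠(j4.2 + 0.756) = arctan(4.2/0.756) = 79.80°
∠H(j4.2) = 23.20° − 79.80° = -56.60°

-56.6°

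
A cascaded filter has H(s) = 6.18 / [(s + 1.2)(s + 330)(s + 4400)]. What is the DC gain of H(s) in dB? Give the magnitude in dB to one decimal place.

H(0) = 6.18 / (1.2 × 330 × 4400) = 3.5468e-06
20 log₁₀(3.5468e-06) = -109.00 dB

-109.0 dB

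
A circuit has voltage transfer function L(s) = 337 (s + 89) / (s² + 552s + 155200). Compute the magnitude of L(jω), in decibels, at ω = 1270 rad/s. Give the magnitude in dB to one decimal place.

-11.5 dB

|j1270 + 89| = √(1270² + 89²) = 1273
|(j1270)² + 552(j1270) + 155200| = |-1.4577e+06 + j7.0104e+05| = 1.618e+06
|L(j1270)| = 337 × 1273 / 1.618e+06 = 0.26525
20 log₁₀(0.26525) = -11.53 dB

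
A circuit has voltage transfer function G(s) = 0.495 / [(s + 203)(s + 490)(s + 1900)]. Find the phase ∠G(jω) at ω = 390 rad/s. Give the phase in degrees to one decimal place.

∠(j390 + 203) = arctan(390/203) = 62.50°
∠(j390 + 490) = arctan(390/490) = 38.52°
∠(j390 + 1900) = arctan(390/1900) = 11.60°
∠G(j390) = − (62.50° + 38.52° + 11.60°) = -112.62°

-112.6°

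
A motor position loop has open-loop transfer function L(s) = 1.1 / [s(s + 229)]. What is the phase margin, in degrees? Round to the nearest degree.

90°

Gain crossover: |L(jω)| = 1 at ω ≈ 0.0048 rad/sec.
∠L(j0.0048) = −90° − arctan(0.0048/229) ≈ -90.00°
PM = 180° + (-90.00°) = 90.00°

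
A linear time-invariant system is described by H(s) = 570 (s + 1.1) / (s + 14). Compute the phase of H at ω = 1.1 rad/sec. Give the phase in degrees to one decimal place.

40.5 deg

∠(j1.1 + 1.1) = arctan(1.1/1.1) = 45.00°
∠(j1.1 + 14) = arctan(1.1/14) = 4.49°
∠H(j1.1) = 45.00° − 4.49° = 40.51°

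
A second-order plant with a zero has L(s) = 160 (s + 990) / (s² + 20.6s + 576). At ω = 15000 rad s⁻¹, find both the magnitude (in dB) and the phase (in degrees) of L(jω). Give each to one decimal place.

|j15000 + 990| = √(15000² + 990²) = 1.503e+04
|(j15000)² + 20.6(j15000) + 576| = |-2.25e+08 + j3.09e+05| = 2.25e+08
|L(j15000)| = 160 × 1.503e+04 / 2.25e+08 = 0.01069
20 log₁₀(0.01069) = -39.42 dB
∠(j15000 + 990) = arctan(15000/990) = 86.22°
∠[(j15000)² + 20.6(j15000) + 576] = ∠[-2.25e+08 + j3.09e+05] = 179.92°
∠L(j15000) = 86.22° − 179.92° = -93.70°

|L| = -39.4 dB, ∠L = -93.7°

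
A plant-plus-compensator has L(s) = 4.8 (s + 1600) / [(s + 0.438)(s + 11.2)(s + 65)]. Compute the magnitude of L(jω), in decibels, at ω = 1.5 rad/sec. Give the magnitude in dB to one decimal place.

16.5 dB

|j1.5 + 1600| = √(1.5² + 1600²) = 1600
|j1.5 + 0.438| = √(1.5² + 0.438²) = 1.563
|j1.5 + 11.2| = √(1.5² + 11.2²) = 11.3
|j1.5 + 65| = √(1.5² + 65²) = 65.02
|L(j1.5)| = 4.8 × 1600 / (1.563 × 11.3 × 65.02) = 6.6895
20 log₁₀(6.6895) = 16.51 dB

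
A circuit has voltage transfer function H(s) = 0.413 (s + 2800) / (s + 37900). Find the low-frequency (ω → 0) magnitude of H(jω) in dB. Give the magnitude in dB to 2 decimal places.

-30.31 dB

H(0) = 0.413 × 2800 / 37900 = 0.030512
20 log₁₀(0.030512) = -30.311 dB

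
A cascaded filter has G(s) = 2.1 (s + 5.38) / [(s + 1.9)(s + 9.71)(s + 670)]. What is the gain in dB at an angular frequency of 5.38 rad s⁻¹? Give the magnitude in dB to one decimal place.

|j5.38 + 5.38| = √(5.38² + 5.38²) = 7.608
|j5.38 + 1.9| = √(5.38² + 1.9²) = 5.706
|j5.38 + 9.71| = √(5.38² + 9.71²) = 11.1
|j5.38 + 670| = √(5.38² + 670²) = 670
|G(j5.38)| = 2.1 × 7.608 / (5.706 × 11.1 × 670) = 0.0003765
20 log₁₀(0.0003765) = -68.48 dB

-68.5 dB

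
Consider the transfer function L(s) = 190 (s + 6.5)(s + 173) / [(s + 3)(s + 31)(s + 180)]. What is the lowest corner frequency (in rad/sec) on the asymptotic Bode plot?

3 rad/sec

Break frequencies occur at each pole and zero magnitude: 3 rad/sec, 6.5 rad/sec, 31 rad/sec, 173 rad/sec, 180 rad/sec.
The lowest is 3 rad/sec.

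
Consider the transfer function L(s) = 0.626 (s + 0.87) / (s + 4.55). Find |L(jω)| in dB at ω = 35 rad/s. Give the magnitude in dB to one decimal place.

-4.1 dB

|j35 + 0.87| = √(35² + 0.87²) = 35.01
|j35 + 4.55| = √(35² + 4.55²) = 35.29
|L(j35)| = 0.626 × 35.01 / 35.29 = 0.62097
20 log₁₀(0.62097) = -4.14 dB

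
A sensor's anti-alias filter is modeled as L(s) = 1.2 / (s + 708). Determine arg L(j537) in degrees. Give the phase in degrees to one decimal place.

∠(j537 + 708) = arctan(537/708) = 37.18°
∠L(j537) = −37.18° = -37.18°

-37.2°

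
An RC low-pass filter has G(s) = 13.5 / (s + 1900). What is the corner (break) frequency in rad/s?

The single real pole at s = −1900 gives a corner at ω = 1900 rad/s.

1900 rad/s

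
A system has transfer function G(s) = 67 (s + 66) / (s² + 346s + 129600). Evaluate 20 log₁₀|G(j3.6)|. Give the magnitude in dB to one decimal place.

|j3.6 + 66| = √(3.6² + 66²) = 66.1
|(j3.6)² + 346(j3.6) + 129600| = |1.2959e+05 + j1245.6| = 1.296e+05
|G(j3.6)| = 67 × 66.1 / 1.296e+05 = 0.034173
20 log₁₀(0.034173) = -29.33 dB

-29.3 dB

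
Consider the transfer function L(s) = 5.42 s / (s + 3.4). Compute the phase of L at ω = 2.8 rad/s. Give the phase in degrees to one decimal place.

50.5°

∠(j2.8) = 90.00°
∠(j2.8 + 3.4) = arctan(2.8/3.4) = 39.47°
∠L(j2.8) = 90.00° − 39.47° = 50.53°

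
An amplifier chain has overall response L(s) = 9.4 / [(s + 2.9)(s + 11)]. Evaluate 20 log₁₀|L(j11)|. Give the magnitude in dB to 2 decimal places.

-25.50 dB

|j11 + 2.9| = √(11² + 2.9²) = 11.38
|j11 + 11| = √(11² + 11²) = 15.56
|L(j11)| = 9.4 / (11.38 × 15.56) = 0.053117
20 log₁₀(0.053117) = -25.495 dB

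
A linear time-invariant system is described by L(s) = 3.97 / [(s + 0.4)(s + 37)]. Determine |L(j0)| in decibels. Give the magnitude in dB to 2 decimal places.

L(0) = 3.97 / (0.4 × 37) = 0.26824
20 log₁₀(0.26824) = -11.429 dB

-11.43 dB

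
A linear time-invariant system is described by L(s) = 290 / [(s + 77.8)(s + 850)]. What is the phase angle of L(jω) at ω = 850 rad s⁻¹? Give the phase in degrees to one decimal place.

-129.8 deg

∠(j850 + 77.8) = arctan(850/77.8) = 84.77°
∠(j850 + 850) = arctan(850/850) = 45.00°
∠L(j850) = − (84.77° + 45.00°) = -129.77°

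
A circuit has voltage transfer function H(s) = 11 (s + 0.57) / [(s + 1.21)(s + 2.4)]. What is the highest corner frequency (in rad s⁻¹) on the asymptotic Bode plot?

2.4 rad s⁻¹

Break frequencies occur at each pole and zero magnitude: 0.57 rad s⁻¹, 1.21 rad s⁻¹, 2.4 rad s⁻¹.
The highest is 2.4 rad s⁻¹.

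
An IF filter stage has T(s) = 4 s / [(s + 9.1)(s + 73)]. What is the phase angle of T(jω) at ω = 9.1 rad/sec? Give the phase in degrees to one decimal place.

∠(j9.1) = 90.00°
∠(j9.1 + 9.1) = arctan(9.1/9.1) = 45.00°
∠(j9.1 + 73) = arctan(9.1/73) = 7.11°
∠T(j9.1) = 90.00° − (45.00° + 7.11°) = 37.89°

37.9°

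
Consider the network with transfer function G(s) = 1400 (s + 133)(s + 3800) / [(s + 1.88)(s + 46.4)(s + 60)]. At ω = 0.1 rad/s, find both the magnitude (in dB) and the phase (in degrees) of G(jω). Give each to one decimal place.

|G| = 102.6 dB, ∠G = -3.2 deg

|j0.1 + 133| = √(0.1² + 133²) = 133
|j0.1 + 3800| = √(0.1² + 3800²) = 3800
|j0.1 + 1.88| = √(0.1² + 1.88²) = 1.883
|j0.1 + 46.4| = √(0.1² + 46.4²) = 46.4
|j0.1 + 60| = √(0.1² + 60²) = 60
|G(j0.1)| = 1400 × 133 × 3800 / (1.883 × 46.4 × 60) = 1.35e+05
20 log₁₀(1.35e+05) = 102.61 dB
∠(j0.1 + 133) = arctan(0.1/133) = 0.04°
∠(j0.1 + 3800) = arctan(0.1/3800) = 0.00°
∠(j0.1 + 1.88) = arctan(0.1/1.88) = 3.04°
∠(j0.1 + 46.4) = arctan(0.1/46.4) = 0.12°
∠(j0.1 + 60) = arctan(0.1/60) = 0.10°
∠G(j0.1) = 0.04° + 0.00° − (3.04° + 0.12° + 0.10°) = -3.22°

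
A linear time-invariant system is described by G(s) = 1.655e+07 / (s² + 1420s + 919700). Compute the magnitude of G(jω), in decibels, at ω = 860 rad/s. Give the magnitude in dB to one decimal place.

22.5 dB

|(j860)² + 1420(j860) + 919700| = |1.801e+05 + j1.2212e+06| = 1.234e+06
|G(j860)| = 1.655e+07 / 1.234e+06 = 13.407
20 log₁₀(13.407) = 22.55 dB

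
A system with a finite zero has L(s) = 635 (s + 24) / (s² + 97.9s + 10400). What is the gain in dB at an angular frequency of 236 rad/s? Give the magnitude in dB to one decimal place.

|j236 + 24| = √(236² + 24²) = 237.2
|(j236)² + 97.9(j236) + 10400| = |-45296 + j23104| = 5.085e+04
|L(j236)| = 635 × 237.2 / 5.085e+04 = 2.9624
20 log₁₀(2.9624) = 9.43 dB

9.4 dB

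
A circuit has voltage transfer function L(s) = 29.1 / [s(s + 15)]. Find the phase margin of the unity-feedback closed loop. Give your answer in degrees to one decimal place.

Gain crossover: |L(jω)| = 1 at ω ≈ 1.92 rad/s.
∠L(j1.92) = −90° − arctan(1.92/15) ≈ -97.31°
PM = 180° + (-97.31°) = 82.69°

82.7°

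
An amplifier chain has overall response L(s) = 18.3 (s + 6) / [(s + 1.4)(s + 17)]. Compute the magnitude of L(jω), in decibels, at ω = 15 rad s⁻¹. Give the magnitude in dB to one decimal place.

-1.3 dB

|j15 + 6| = √(15² + 6²) = 16.16
|j15 + 1.4| = √(15² + 1.4²) = 15.07
|j15 + 17| = √(15² + 17²) = 22.67
|L(j15)| = 18.3 × 16.16 / (15.07 × 22.67) = 0.8656
20 log₁₀(0.8656) = -1.25 dB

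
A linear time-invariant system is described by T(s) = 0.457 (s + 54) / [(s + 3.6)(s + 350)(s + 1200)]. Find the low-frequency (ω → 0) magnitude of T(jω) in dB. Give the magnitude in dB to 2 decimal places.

-95.74 dB

T(0) = 0.457 × 54 / (3.6 × 350 × 1200) = 1.6321e-05
20 log₁₀(1.6321e-05) = -95.745 dB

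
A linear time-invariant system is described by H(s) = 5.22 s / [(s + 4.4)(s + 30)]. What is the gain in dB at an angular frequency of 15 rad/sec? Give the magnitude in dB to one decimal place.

|j15| = 15
|j15 + 4.4| = √(15² + 4.4²) = 15.63
|j15 + 30| = √(15² + 30²) = 33.54
|H(j15)| = 5.22 × 15 / (15.63 × 33.54) = 0.14934
20 log₁₀(0.14934) = -16.52 dB

-16.5 dB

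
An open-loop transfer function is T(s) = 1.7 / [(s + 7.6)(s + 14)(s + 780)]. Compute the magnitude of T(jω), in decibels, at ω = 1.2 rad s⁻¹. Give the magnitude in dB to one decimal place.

|j1.2 + 7.6| = √(1.2² + 7.6²) = 7.694
|j1.2 + 14| = √(1.2² + 14²) = 14.05
|j1.2 + 780| = √(1.2² + 780²) = 780
|T(j1.2)| = 1.7 / (7.694 × 14.05 × 780) = 2.0159e-05
20 log₁₀(2.0159e-05) = -93.91 dB

-93.9 dB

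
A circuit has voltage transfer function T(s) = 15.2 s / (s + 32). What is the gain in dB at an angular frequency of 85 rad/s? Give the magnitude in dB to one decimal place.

23.1 dB

|j85| = 85
|j85 + 32| = √(85² + 32²) = 90.82
|T(j85)| = 15.2 × 85 / 90.82 = 14.225
20 log₁₀(14.225) = 23.06 dB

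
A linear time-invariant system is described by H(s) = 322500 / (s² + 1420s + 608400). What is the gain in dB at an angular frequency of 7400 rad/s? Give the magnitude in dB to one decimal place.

-44.7 dB

|(j7400)² + 1420(j7400) + 608400| = |-5.4152e+07 + j1.0508e+07| = 5.516e+07
|H(j7400)| = 322500 / 5.516e+07 = 0.0058464
20 log₁₀(0.0058464) = -44.66 dB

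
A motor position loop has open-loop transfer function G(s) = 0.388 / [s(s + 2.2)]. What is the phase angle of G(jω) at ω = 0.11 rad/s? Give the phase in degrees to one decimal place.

-92.9 deg

∠(j0.11 + 2.2) = arctan(0.11/2.2) = 2.86°
∠(j0.11) = 90.00°
∠G(j0.11) = − (2.86° + 90.00°) = -92.86°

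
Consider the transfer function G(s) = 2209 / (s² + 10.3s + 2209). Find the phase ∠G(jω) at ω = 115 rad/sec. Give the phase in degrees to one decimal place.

-173.9°

∠[(j115)² + 10.3(j115) + 2209] = ∠[-11016 + j1184.5] = 173.86°
∠G(j115) = −173.86° = -173.86°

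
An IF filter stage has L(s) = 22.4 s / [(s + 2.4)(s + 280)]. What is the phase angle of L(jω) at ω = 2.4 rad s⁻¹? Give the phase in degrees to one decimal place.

∠(j2.4) = 90.00°
∠(j2.4 + 2.4) = arctan(2.4/2.4) = 45.00°
∠(j2.4 + 280) = arctan(2.4/280) = 0.49°
∠L(j2.4) = 90.00° − (45.00° + 0.49°) = 44.51°

44.5°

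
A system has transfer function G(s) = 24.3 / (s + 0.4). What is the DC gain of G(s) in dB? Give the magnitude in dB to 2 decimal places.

G(0) = 24.3 / 0.4 = 60.75
20 log₁₀(60.75) = 35.671 dB

35.67 dB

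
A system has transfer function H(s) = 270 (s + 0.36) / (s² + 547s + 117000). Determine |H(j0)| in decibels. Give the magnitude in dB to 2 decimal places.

-61.61 dB

H(0) = 270 × 0.36 / 117000 = 0.00083077
20 log₁₀(0.00083077) = -61.610 dB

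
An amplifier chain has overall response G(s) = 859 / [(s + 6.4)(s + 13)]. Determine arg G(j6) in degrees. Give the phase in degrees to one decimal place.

-67.9 deg

∠(j6 + 6.4) = arctan(6/6.4) = 43.15°
∠(j6 + 13) = arctan(6/13) = 24.78°
∠G(j6) = − (43.15° + 24.78°) = -67.93°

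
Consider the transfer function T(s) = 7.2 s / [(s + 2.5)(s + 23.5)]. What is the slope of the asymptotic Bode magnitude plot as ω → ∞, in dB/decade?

With 1 zero and 2 poles, the high-frequency asymptotic slope is 20 × (1 − 2) = -20 dB/decade.

-20 dB/decade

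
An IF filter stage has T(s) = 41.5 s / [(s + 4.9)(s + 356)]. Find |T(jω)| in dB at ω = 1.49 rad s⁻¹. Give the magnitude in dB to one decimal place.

-29.4 dB

|j1.49| = 1.49
|j1.49 + 4.9| = √(1.49² + 4.9²) = 5.122
|j1.49 + 356| = √(1.49² + 356²) = 356
|T(j1.49)| = 41.5 × 1.49 / (5.122 × 356) = 0.033914
20 log₁₀(0.033914) = -29.39 dB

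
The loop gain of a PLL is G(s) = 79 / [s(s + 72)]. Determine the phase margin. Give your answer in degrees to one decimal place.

Gain crossover: |G(jω)| = 1 at ω ≈ 1.1 rad/s.
∠G(j1.1) = −90° − arctan(1.1/72) ≈ -90.87°
PM = 180° + (-90.87°) = 89.13°

89.1°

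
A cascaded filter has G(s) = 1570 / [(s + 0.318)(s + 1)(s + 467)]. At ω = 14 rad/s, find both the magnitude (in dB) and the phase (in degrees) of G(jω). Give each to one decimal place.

|j14 + 0.318| = √(14² + 0.318²) = 14
|j14 + 1| = √(14² + 1²) = 14.04
|j14 + 467| = √(14² + 467²) = 467.2
|G(j14)| = 1570 / (14 × 14.04 × 467.2) = 0.017097
20 log₁₀(0.017097) = -35.34 dB
∠(j14 + 0.318) = arctan(14/0.318) = 88.70°
∠(j14 + 1) = arctan(14/1) = 85.91°
∠(j14 + 467) = arctan(14/467) = 1.72°
∠G(j14) = − (88.70° + 85.91° + 1.72°) = -176.33°

|G| = -35.3 dB, ∠G = -176.3 deg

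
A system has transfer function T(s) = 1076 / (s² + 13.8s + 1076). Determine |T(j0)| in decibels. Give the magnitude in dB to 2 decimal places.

0.00 dB

T(0) = 1076 / 1076 = 1
20 log₁₀(1) = 0.000 dB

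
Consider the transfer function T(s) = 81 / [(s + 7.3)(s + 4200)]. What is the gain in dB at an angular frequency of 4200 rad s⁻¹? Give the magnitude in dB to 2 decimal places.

-109.77 dB

|j4200 + 7.3| = √(4200² + 7.3²) = 4200
|j4200 + 4200| = √(4200² + 4200²) = 5940
|T(j4200)| = 81 / (4200 × 5940) = 3.2469e-06
20 log₁₀(3.2469e-06) = -109.771 dB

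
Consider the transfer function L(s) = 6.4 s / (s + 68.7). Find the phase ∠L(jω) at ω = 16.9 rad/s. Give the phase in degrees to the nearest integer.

∠(j16.9) = 90.00°
∠(j16.9 + 68.7) = arctan(16.9/68.7) = 13.82°
∠L(j16.9) = 90.00° − 13.82° = 76.18°

76°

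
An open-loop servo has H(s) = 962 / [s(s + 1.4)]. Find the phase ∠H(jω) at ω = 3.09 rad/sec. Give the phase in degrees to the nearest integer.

-156°

∠(j3.09 + 1.4) = arctan(3.09/1.4) = 65.63°
∠(j3.09) = 90.00°
∠H(j3.09) = − (65.63° + 90.00°) = -155.63°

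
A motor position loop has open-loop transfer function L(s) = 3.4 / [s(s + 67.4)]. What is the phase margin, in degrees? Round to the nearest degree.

90°

Gain crossover: |L(jω)| = 1 at ω ≈ 0.0504 rad/sec.
∠L(j0.0504) = −90° − arctan(0.0504/67.4) ≈ -90.04°
PM = 180° + (-90.04°) = 89.96°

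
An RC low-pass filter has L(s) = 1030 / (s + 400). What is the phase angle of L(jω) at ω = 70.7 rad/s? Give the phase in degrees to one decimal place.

-10.0°

∠(j70.7 + 400) = arctan(70.7/400) = 10.02°
∠L(j70.7) = −10.02° = -10.02°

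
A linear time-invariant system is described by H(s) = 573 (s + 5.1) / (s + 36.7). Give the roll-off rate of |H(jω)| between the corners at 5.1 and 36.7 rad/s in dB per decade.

In this band the factors already past their corner are: zero at 5.1; net slope = 20 dB/decade.

20 dB/decade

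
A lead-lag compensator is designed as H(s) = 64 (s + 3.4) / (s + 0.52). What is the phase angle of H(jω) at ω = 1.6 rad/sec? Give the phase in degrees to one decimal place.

-46.8°

∠(j1.6 + 3.4) = arctan(1.6/3.4) = 25.20°
∠(j1.6 + 0.52) = arctan(1.6/0.52) = 72.00°
∠H(j1.6) = 25.20° − 72.00° = -46.79°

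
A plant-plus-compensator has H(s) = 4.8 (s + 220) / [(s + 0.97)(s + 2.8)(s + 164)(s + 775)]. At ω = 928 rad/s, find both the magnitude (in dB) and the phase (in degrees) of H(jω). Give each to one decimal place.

|H| = -166.6 dB, ∠H = -233.2°

|j928 + 220| = √(928² + 220²) = 953.7
|j928 + 0.97| = √(928² + 0.97²) = 928
|j928 + 2.8| = √(928² + 2.8²) = 928
|j928 + 164| = √(928² + 164²) = 942.4
|j928 + 775| = √(928² + 775²) = 1209
|H(j928)| = 4.8 × 953.7 / (928 × 928 × 942.4 × 1209) = 4.6654e-09
20 log₁₀(4.6654e-09) = -166.62 dB
∠(j928 + 220) = arctan(928/220) = 76.66°
∠(j928 + 0.97) = arctan(928/0.97) = 89.94°
∠(j928 + 2.8) = arctan(928/2.8) = 89.83°
∠(j928 + 164) = arctan(928/164) = 79.98°
∠(j928 + 775) = arctan(928/775) = 50.13°
∠H(j928) = 76.66° − (89.94° + 89.83° + 79.98° + 50.13°) = -233.22°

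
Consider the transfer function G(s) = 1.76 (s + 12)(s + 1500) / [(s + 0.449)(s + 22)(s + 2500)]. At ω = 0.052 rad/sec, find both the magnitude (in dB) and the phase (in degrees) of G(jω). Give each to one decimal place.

|G| = 2.1 dB, ∠G = -6.5°

|j0.052 + 12| = √(0.052² + 12²) = 12
|j0.052 + 1500| = √(0.052² + 1500²) = 1500
|j0.052 + 0.449| = √(0.052² + 0.449²) = 0.452
|j0.052 + 22| = √(0.052² + 22²) = 22
|j0.052 + 2500| = √(0.052² + 2500²) = 2500
|G(j0.052)| = 1.76 × 12 × 1500 / (0.452 × 22 × 2500) = 1.2743
20 log₁₀(1.2743) = 2.11 dB
∠(j0.052 + 12) = arctan(0.052/12) = 0.25°
∠(j0.052 + 1500) = arctan(0.052/1500) = 0.00°
∠(j0.052 + 0.449) = arctan(0.052/0.449) = 6.61°
∠(j0.052 + 22) = arctan(0.052/22) = 0.14°
∠(j0.052 + 2500) = arctan(0.052/2500) = 0.00°
∠G(j0.052) = 0.25° + 0.00° − (6.61° + 0.14° + 0.00°) = -6.49°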